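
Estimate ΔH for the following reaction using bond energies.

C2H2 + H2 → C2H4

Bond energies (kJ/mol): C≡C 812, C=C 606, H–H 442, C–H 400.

ΔH ≈ −152 kJ

Bonds broken (reactants):
  C≡C: 1 × 812 = 812
  C–H: 2 × 400 = 800
  H–H: 1 × 442 = 442
  Σ(broken) = 2054 kJ
Bonds formed (products):
  C–H: 4 × 400 = 1600
  C=C: 1 × 606 = 606
  Σ(formed) = 2206 kJ
ΔH = Σ(broken) − Σ(formed) = 2054 − 2206 = −152 kJ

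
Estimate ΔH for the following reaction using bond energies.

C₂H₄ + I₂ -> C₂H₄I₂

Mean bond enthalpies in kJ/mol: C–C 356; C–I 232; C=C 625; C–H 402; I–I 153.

ΔH ≈ −42 kJ

Bonds broken (reactants):
  C–H: 4 × 402 = 1608
  C=C: 1 × 625 = 625
  I–I: 1 × 153 = 153
  Σ(broken) = 2386 kJ
Bonds formed (products):
  C–C: 1 × 356 = 356
  C–H: 4 × 402 = 1608
  C–I: 2 × 232 = 464
  Σ(formed) = 2428 kJ
ΔH = Σ(broken) − Σ(formed) = 2386 − 2428 = −42 kJ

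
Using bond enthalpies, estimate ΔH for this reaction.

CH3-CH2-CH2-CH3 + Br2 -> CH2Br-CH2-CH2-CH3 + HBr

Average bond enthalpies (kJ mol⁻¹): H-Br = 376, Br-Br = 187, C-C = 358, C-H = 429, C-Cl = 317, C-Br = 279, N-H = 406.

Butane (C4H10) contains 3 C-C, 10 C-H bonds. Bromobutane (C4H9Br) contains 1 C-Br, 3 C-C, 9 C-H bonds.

Bonds broken (reactants):
  Br-Br: 1 × 187 = 187
  C-C: 3 × 358 = 1074
  C-H: 10 × 429 = 4290
  Σ(broken) = 5551 kJ
Bonds formed (products):
  C-Br: 1 × 279 = 279
  C-C: 3 × 358 = 1074
  C-H: 9 × 429 = 3861
  H-Br: 1 × 376 = 376
  Σ(formed) = 5590 kJ
ΔH = Σ(broken) − Σ(formed) = 5551 − 5590 = −39 kJ

ΔH ≈ −39 kJ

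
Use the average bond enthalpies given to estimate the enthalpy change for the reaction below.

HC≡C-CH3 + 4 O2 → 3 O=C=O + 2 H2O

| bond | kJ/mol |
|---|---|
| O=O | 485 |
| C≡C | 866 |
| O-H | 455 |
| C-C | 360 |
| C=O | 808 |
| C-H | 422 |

Bonds broken (reactants):
  C≡C: 1 × 866 = 866
  C-C: 1 × 360 = 360
  C-H: 4 × 422 = 1688
  O=O: 4 × 485 = 1940
  Σ(broken) = 4854 kJ
Bonds formed (products):
  C=O: 6 × 808 = 4848
  O-H: 4 × 455 = 1820
  Σ(formed) = 6668 kJ
ΔH = Σ(broken) − Σ(formed) = 4854 − 6668 = −1814 kJ

ΔH ≈ −1814 kJ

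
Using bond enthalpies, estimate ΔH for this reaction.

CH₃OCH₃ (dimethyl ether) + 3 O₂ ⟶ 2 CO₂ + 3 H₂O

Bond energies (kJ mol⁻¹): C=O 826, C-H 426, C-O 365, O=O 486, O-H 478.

Bonds broken (reactants):
  C-H: 6 × 426 = 2556
  C-O: 2 × 365 = 730
  O=O: 3 × 486 = 1458
  Σ(broken) = 4744 kJ
Bonds formed (products):
  C=O: 4 × 826 = 3304
  O-H: 6 × 478 = 2868
  Σ(formed) = 6172 kJ
ΔH = Σ(broken) − Σ(formed) = 4744 − 6172 = −1428 kJ

ΔH ≈ −1428 kJ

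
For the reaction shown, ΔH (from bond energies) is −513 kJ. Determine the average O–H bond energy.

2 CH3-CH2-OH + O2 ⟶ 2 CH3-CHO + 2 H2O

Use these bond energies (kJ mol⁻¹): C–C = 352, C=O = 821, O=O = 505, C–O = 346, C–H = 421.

Let D be the O–H bond energy.
Σ(broken) = 2×352 + 10×421 + 2×346 + 2×D + 1×505 = 6111 + 2D
Σ(formed) = 2×352 + 8×421 + 2×821 + 4×D = 5714 + 4D
ΔH = Σ(broken) − Σ(formed) = (6111 + 2D) − (5714 + 4D) = +397 − 2D
Setting this equal to −513 kJ gives 2D = 910, so D = 455 kJ/mol.

D(O–H) ≈ 455 kJ/mol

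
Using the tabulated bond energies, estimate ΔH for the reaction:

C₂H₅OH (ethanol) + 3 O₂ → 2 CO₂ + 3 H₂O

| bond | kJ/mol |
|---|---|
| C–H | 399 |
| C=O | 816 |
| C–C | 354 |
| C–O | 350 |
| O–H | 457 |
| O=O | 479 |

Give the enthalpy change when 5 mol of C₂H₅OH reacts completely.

ΔH = −7065 kJ

Bonds broken (reactants):
  C–C: 1 × 354 = 354
  C–H: 5 × 399 = 1995
  C–O: 1 × 350 = 350
  O–H: 1 × 457 = 457
  O=O: 3 × 479 = 1437
  Σ(broken) = 4593 kJ
Bonds formed (products):
  C=O: 4 × 816 = 3264
  O–H: 6 × 457 = 2742
  Σ(formed) = 6006 kJ
ΔH = Σ(broken) − Σ(formed) = 4593 − 6006 = −1413 kJ
For 5× the reaction as written: 5 × (−1413) = −7065 kJ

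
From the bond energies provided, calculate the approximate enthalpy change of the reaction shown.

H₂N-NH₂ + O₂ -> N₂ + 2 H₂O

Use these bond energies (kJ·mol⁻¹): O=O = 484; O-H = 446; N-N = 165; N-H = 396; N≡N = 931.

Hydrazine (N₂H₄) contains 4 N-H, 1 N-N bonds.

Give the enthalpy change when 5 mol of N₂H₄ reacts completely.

Bonds broken (reactants):
  N-H: 4 × 396 = 1584
  N-N: 1 × 165 = 165
  O=O: 1 × 484 = 484
  Σ(broken) = 2233 kJ
Bonds formed (products):
  N≡N: 1 × 931 = 931
  O-H: 4 × 446 = 1784
  Σ(formed) = 2715 kJ
ΔH = Σ(broken) − Σ(formed) = 2233 − 2715 = −482 kJ
For 5× the reaction as written: 5 × (−482) = −2410 kJ

ΔH = −2410 kJ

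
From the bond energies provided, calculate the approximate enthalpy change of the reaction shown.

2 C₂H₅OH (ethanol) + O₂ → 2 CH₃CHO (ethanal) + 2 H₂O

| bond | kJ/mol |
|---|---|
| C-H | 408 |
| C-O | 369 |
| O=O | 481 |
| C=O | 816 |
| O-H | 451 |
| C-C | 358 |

ΔH ≈ −499 kJ

Bonds broken (reactants):
  C-C: 2 × 358 = 716
  C-H: 10 × 408 = 4080
  C-O: 2 × 369 = 738
  O-H: 2 × 451 = 902
  O=O: 1 × 481 = 481
  Σ(broken) = 6917 kJ
Bonds formed (products):
  C-C: 2 × 358 = 716
  C-H: 8 × 408 = 3264
  C=O: 2 × 816 = 1632
  O-H: 4 × 451 = 1804
  Σ(formed) = 7416 kJ
ΔH = Σ(broken) − Σ(formed) = 6917 − 7416 = −499 kJ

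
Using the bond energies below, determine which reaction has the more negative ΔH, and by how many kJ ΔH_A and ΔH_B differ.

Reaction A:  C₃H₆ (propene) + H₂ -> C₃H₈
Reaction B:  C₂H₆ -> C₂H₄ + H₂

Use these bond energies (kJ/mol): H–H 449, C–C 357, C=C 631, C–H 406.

Reaction A:
  Bonds broken (reactants):
    C–C: 1 × 357 = 357
    C–H: 6 × 406 = 2436
    C=C: 1 × 631 = 631
    H–H: 1 × 449 = 449
    Σ(broken) = 3873 kJ
  Bonds formed (products):
    C–C: 2 × 357 = 714
    C–H: 8 × 406 = 3248
    Σ(formed) = 3962 kJ
  ΔH_A = 3873 − 3962 = −89 kJ
Reaction B:
  Bonds broken (reactants):
    C–C: 1 × 357 = 357
    C–H: 6 × 406 = 2436
    Σ(broken) = 2793 kJ
  Bonds formed (products):
    C–H: 4 × 406 = 1624
    C=C: 1 × 631 = 631
    H–H: 1 × 449 = 449
    Σ(formed) = 2704 kJ
  ΔH_B = 2793 − 2704 = +89 kJ
ΔH_A − ΔH_B = −178 kJ, so reaction A has the more negative ΔH; |ΔH_A − ΔH_B| = 178 kJ.

Reaction A, by 178 kJ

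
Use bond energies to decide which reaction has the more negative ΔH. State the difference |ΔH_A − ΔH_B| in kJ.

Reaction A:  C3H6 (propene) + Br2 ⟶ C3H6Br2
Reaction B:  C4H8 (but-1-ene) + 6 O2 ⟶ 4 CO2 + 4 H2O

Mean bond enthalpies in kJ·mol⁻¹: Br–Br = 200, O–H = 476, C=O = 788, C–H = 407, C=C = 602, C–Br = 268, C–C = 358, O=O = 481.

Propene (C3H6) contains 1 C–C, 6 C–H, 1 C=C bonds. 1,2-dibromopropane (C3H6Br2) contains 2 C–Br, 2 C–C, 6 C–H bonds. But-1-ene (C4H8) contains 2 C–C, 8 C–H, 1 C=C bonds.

Reaction B, by 2560 kJ

Reaction A:
  Bonds broken (reactants):
    Br–Br: 1 × 200 = 200
    C–C: 1 × 358 = 358
    C–H: 6 × 407 = 2442
    C=C: 1 × 602 = 602
    Σ(broken) = 3602 kJ
  Bonds formed (products):
    C–Br: 2 × 268 = 536
    C–C: 2 × 358 = 716
    C–H: 6 × 407 = 2442
    Σ(formed) = 3694 kJ
  ΔH_A = 3602 − 3694 = −92 kJ
Reaction B:
  Bonds broken (reactants):
    C–C: 2 × 358 = 716
    C–H: 8 × 407 = 3256
    C=C: 1 × 602 = 602
    O=O: 6 × 481 = 2886
    Σ(broken) = 7460 kJ
  Bonds formed (products):
    C=O: 8 × 788 = 6304
    O–H: 8 × 476 = 3808
    Σ(formed) = 10112 kJ
  ΔH_B = 7460 − 10112 = −2652 kJ
ΔH_A − ΔH_B = +2560 kJ, so reaction B has the more negative ΔH; |ΔH_A − ΔH_B| = 2560 kJ.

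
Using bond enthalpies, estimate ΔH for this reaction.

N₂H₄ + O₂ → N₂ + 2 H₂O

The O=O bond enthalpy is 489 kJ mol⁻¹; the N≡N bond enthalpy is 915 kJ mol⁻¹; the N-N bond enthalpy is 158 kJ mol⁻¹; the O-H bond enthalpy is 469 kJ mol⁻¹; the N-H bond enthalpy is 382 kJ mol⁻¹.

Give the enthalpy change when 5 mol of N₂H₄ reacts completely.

Bonds broken (reactants):
  N-H: 4 × 382 = 1528
  N-N: 1 × 158 = 158
  O=O: 1 × 489 = 489
  Σ(broken) = 2175 kJ
Bonds formed (products):
  N≡N: 1 × 915 = 915
  O-H: 4 × 469 = 1876
  Σ(formed) = 2791 kJ
ΔH = Σ(broken) − Σ(formed) = 2175 − 2791 = −616 kJ
For 5× the reaction as written: 5 × (−616) = −3080 kJ

ΔH = −3080 kJ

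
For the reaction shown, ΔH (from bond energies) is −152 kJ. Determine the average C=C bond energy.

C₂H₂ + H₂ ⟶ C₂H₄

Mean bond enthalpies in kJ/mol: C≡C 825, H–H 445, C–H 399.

Let D be the C=C bond energy.
Σ(broken) = 1×825 + 2×399 + 1×445 = 2068
Σ(formed) = 4×399 + 1×D = 1596 + D
ΔH = Σ(broken) − Σ(formed) = (2068) − (1596 + D) = +472 − D
Setting this equal to −152 kJ gives D = 624 kJ/mol.

D(C=C) ≈ 624 kJ/mol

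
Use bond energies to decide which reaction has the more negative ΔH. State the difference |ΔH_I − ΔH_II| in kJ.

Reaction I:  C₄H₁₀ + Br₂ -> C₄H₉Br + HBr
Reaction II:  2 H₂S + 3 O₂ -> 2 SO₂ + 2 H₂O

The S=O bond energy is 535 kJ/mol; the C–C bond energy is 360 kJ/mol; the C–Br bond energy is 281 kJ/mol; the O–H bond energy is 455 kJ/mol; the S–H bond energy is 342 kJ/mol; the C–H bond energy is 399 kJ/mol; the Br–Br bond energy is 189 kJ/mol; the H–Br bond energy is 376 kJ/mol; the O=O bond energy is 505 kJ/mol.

Reaction II, by 1008 kJ

Reaction I:
  Bonds broken (reactants):
    Br–Br: 1 × 189 = 189
    C–C: 3 × 360 = 1080
    C–H: 10 × 399 = 3990
    Σ(broken) = 5259 kJ
  Bonds formed (products):
    C–Br: 1 × 281 = 281
    C–C: 3 × 360 = 1080
    C–H: 9 × 399 = 3591
    H–Br: 1 × 376 = 376
    Σ(formed) = 5328 kJ
  ΔH_I = 5259 − 5328 = −69 kJ
Reaction II:
  Bonds broken (reactants):
    O=O: 3 × 505 = 1515
    S–H: 4 × 342 = 1368
    Σ(broken) = 2883 kJ
  Bonds formed (products):
    O–H: 4 × 455 = 1820
    S=O: 4 × 535 = 2140
    Σ(formed) = 3960 kJ
  ΔH_II = 2883 − 3960 = −1077 kJ
ΔH_I − ΔH_II = +1008 kJ, so reaction II has the more negative ΔH; |ΔH_I − ΔH_II| = 1008 kJ.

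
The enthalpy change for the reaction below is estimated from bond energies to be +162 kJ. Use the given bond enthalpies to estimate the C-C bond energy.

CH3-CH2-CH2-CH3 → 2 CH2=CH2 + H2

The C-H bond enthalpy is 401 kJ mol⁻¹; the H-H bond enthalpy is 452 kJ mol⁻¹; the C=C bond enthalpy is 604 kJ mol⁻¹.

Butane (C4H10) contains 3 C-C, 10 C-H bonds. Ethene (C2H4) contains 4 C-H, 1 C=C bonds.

D(C-C) ≈ 340 kJ/mol

Let D be the C-C bond energy.
Σ(broken) = 3×D + 10×401 = 4010 + 3D
Σ(formed) = 8×401 + 2×604 + 1×452 = 4868
ΔH = Σ(broken) − Σ(formed) = (4010 + 3D) − (4868) = −858 + 3D
Setting this equal to +162 kJ gives 3D = 1020, so D = 340 kJ/mol.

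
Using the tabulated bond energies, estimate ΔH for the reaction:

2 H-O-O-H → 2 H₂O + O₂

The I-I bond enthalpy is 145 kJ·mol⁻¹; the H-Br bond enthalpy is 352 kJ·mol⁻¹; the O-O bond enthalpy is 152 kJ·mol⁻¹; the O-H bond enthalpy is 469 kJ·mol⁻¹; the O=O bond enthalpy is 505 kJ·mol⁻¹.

Bonds broken (reactants):
  O-H: 4 × 469 = 1876
  O-O: 2 × 152 = 304
  Σ(broken) = 2180 kJ
Bonds formed (products):
  O-H: 4 × 469 = 1876
  O=O: 1 × 505 = 505
  Σ(formed) = 2381 kJ
ΔH = Σ(broken) − Σ(formed) = 2180 − 2381 = −201 kJ

ΔH ≈ −201 kJ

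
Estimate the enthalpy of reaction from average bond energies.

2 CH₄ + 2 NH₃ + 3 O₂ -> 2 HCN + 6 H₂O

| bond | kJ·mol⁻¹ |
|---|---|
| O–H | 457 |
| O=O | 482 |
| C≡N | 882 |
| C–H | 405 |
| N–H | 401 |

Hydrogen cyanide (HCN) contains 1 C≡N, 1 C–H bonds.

Bonds broken (reactants):
  C–H: 8 × 405 = 3240
  N–H: 6 × 401 = 2406
  O=O: 3 × 482 = 1446
  Σ(broken) = 7092 kJ
Bonds formed (products):
  C≡N: 2 × 882 = 1764
  C–H: 2 × 405 = 810
  O–H: 12 × 457 = 5484
  Σ(formed) = 8058 kJ
ΔH = Σ(broken) − Σ(formed) = 7092 − 8058 = −966 kJ

ΔH ≈ −966 kJ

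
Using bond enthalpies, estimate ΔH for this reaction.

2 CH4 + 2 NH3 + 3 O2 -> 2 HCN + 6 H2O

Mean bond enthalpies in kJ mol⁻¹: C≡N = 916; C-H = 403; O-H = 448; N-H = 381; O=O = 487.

Bonds broken (reactants):
  C-H: 8 × 403 = 3224
  N-H: 6 × 381 = 2286
  O=O: 3 × 487 = 1461
  Σ(broken) = 6971 kJ
Bonds formed (products):
  C≡N: 2 × 916 = 1832
  C-H: 2 × 403 = 806
  O-H: 12 × 448 = 5376
  Σ(formed) = 8014 kJ
ΔH = Σ(broken) − Σ(formed) = 6971 − 8014 = −1043 kJ

ΔH ≈ −1043 kJ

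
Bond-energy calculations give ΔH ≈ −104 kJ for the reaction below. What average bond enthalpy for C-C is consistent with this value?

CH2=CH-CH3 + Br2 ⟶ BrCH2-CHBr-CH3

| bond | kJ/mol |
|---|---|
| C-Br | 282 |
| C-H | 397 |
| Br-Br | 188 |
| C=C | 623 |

Let D be the C-C bond energy.
Σ(broken) = 1×188 + 1×D + 6×397 + 1×623 = 3193 + D
Σ(formed) = 2×282 + 2×D + 6×397 = 2946 + 2D
ΔH = Σ(broken) − Σ(formed) = (3193 + D) − (2946 + 2D) = +247 − D
Setting this equal to −104 kJ gives D = 351 kJ/mol.

D(C-C) ≈ 351 kJ/mol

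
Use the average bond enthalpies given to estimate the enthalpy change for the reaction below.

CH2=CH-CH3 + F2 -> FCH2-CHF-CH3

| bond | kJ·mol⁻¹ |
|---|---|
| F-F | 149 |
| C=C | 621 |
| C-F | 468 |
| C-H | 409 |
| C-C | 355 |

Bonds broken (reactants):
  C-C: 1 × 355 = 355
  C-H: 6 × 409 = 2454
  C=C: 1 × 621 = 621
  F-F: 1 × 149 = 149
  Σ(broken) = 3579 kJ
Bonds formed (products):
  C-C: 2 × 355 = 710
  C-F: 2 × 468 = 936
  C-H: 6 × 409 = 2454
  Σ(formed) = 4100 kJ
ΔH = Σ(broken) − Σ(formed) = 3579 − 4100 = −521 kJ

ΔH ≈ −521 kJ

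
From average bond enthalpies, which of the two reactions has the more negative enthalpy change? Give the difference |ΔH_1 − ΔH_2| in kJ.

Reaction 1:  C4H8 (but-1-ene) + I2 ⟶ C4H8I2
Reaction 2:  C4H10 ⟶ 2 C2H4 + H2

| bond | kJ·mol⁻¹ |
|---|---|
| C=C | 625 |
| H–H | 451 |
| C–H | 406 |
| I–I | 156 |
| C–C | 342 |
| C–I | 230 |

Reaction 1:
  Bonds broken (reactants):
    C–C: 2 × 342 = 684
    C–H: 8 × 406 = 3248
    C=C: 1 × 625 = 625
    I–I: 1 × 156 = 156
    Σ(broken) = 4713 kJ
  Bonds formed (products):
    C–C: 3 × 342 = 1026
    C–H: 8 × 406 = 3248
    C–I: 2 × 230 = 460
    Σ(formed) = 4734 kJ
  ΔH_1 = 4713 − 4734 = −21 kJ
Reaction 2:
  Bonds broken (reactants):
    C–C: 3 × 342 = 1026
    C–H: 10 × 406 = 4060
    Σ(broken) = 5086 kJ
  Bonds formed (products):
    C–H: 8 × 406 = 3248
    C=C: 2 × 625 = 1250
    H–H: 1 × 451 = 451
    Σ(formed) = 4949 kJ
  ΔH_2 = 5086 − 4949 = +137 kJ
ΔH_1 − ΔH_2 = −158 kJ, so reaction 1 has the more negative ΔH; |ΔH_1 − ΔH_2| = 158 kJ.

Reaction 1, by 158 kJ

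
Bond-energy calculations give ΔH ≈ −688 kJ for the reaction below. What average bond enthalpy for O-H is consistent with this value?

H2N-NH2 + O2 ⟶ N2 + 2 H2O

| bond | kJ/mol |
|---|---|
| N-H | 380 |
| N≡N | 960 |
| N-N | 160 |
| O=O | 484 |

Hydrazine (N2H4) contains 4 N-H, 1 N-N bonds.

D(O-H) ≈ 473 kJ/mol

Let D be the O-H bond energy.
Σ(broken) = 4×380 + 1×160 + 1×484 = 2164
Σ(formed) = 1×960 + 4×D = 960 + 4D
ΔH = Σ(broken) − Σ(formed) = (2164) − (960 + 4D) = +1204 − 4D
Setting this equal to −688 kJ gives 4D = 1892, so D = 473 kJ/mol.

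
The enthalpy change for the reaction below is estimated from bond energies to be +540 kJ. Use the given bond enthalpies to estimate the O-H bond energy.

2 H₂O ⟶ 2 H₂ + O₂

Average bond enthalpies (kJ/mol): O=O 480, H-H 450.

Let D be the O-H bond energy.
Σ(broken) = 4×D = 4D
Σ(formed) = 2×450 + 1×480 = 1380
ΔH = Σ(broken) − Σ(formed) = (4D) − (1380) = −1380 + 4D
Setting this equal to +540 kJ gives 4D = 1920, so D = 480 kJ/mol.

D(O-H) ≈ 480 kJ/mol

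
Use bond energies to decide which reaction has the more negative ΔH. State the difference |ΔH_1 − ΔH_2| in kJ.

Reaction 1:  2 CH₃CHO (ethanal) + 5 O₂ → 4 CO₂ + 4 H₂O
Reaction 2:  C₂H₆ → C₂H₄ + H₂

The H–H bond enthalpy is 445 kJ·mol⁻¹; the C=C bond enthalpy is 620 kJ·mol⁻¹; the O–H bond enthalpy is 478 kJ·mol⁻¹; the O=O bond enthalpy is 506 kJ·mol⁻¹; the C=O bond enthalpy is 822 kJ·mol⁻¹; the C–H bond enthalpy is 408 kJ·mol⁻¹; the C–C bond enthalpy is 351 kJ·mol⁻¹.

Reaction 1, by 2362 kJ

Reaction 1:
  Bonds broken (reactants):
    C–C: 2 × 351 = 702
    C–H: 8 × 408 = 3264
    C=O: 2 × 822 = 1644
    O=O: 5 × 506 = 2530
    Σ(broken) = 8140 kJ
  Bonds formed (products):
    C=O: 8 × 822 = 6576
    O–H: 8 × 478 = 3824
    Σ(formed) = 10400 kJ
  ΔH_1 = 8140 − 10400 = −2260 kJ
Reaction 2:
  Bonds broken (reactants):
    C–C: 1 × 351 = 351
    C–H: 6 × 408 = 2448
    Σ(broken) = 2799 kJ
  Bonds formed (products):
    C–H: 4 × 408 = 1632
    C=C: 1 × 620 = 620
    H–H: 1 × 445 = 445
    Σ(formed) = 2697 kJ
  ΔH_2 = 2799 − 2697 = +102 kJ
ΔH_1 − ΔH_2 = −2362 kJ, so reaction 1 has the more negative ΔH; |ΔH_1 − ΔH_2| = 2362 kJ.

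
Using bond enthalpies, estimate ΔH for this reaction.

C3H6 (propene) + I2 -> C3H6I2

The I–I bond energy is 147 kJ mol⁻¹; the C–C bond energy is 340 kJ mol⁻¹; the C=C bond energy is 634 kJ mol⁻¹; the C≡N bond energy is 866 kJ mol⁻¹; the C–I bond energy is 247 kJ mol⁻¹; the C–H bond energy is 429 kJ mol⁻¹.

Bonds broken (reactants):
  C–C: 1 × 340 = 340
  C–H: 6 × 429 = 2574
  C=C: 1 × 634 = 634
  I–I: 1 × 147 = 147
  Σ(broken) = 3695 kJ
Bonds formed (products):
  C–C: 2 × 340 = 680
  C–H: 6 × 429 = 2574
  C–I: 2 × 247 = 494
  Σ(formed) = 3748 kJ
ΔH = Σ(broken) − Σ(formed) = 3695 − 3748 = −53 kJ

ΔH ≈ −53 kJ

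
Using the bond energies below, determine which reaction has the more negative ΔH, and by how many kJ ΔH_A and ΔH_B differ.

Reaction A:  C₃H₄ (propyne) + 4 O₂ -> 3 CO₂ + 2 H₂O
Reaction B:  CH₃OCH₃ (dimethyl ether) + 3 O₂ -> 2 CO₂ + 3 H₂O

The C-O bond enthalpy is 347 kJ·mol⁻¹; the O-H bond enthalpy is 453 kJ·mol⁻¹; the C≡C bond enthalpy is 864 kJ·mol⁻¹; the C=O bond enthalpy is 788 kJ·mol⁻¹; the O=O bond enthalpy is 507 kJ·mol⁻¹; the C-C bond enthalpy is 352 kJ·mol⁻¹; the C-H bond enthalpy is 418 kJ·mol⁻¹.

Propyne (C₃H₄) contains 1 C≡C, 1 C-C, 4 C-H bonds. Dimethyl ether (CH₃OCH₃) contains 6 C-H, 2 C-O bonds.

Reaction A, by 477 kJ

Reaction A:
  Bonds broken (reactants):
    C≡C: 1 × 864 = 864
    C-C: 1 × 352 = 352
    C-H: 4 × 418 = 1672
    O=O: 4 × 507 = 2028
    Σ(broken) = 4916 kJ
  Bonds formed (products):
    C=O: 6 × 788 = 4728
    O-H: 4 × 453 = 1812
    Σ(formed) = 6540 kJ
  ΔH_A = 4916 − 6540 = −1624 kJ
Reaction B:
  Bonds broken (reactants):
    C-H: 6 × 418 = 2508
    C-O: 2 × 347 = 694
    O=O: 3 × 507 = 1521
    Σ(broken) = 4723 kJ
  Bonds formed (products):
    C=O: 4 × 788 = 3152
    O-H: 6 × 453 = 2718
    Σ(formed) = 5870 kJ
  ΔH_B = 4723 − 5870 = −1147 kJ
ΔH_A − ΔH_B = −477 kJ, so reaction A has the more negative ΔH; |ΔH_A − ΔH_B| = 477 kJ.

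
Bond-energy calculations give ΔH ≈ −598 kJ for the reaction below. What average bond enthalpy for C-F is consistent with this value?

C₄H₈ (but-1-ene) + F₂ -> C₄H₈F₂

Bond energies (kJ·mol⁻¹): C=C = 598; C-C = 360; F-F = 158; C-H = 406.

Let D be the C-F bond energy.
Σ(broken) = 2×360 + 8×406 + 1×598 + 1×158 = 4724
Σ(formed) = 3×360 + 2×D + 8×406 = 4328 + 2D
ΔH = Σ(broken) − Σ(formed) = (4724) − (4328 + 2D) = +396 − 2D
Setting this equal to −598 kJ gives 2D = 994, so D = 497 kJ/mol.

D(C-F) ≈ 497 kJ/mol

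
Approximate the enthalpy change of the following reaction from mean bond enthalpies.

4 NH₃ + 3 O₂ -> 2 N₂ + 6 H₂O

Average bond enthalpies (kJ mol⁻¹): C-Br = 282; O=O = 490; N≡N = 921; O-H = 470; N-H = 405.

Bonds broken (reactants):
  N-H: 12 × 405 = 4860
  O=O: 3 × 490 = 1470
  Σ(broken) = 6330 kJ
Bonds formed (products):
  N≡N: 2 × 921 = 1842
  O-H: 12 × 470 = 5640
  Σ(formed) = 7482 kJ
ΔH = Σ(broken) − Σ(formed) = 6330 − 7482 = −1152 kJ

ΔH ≈ −1152 kJ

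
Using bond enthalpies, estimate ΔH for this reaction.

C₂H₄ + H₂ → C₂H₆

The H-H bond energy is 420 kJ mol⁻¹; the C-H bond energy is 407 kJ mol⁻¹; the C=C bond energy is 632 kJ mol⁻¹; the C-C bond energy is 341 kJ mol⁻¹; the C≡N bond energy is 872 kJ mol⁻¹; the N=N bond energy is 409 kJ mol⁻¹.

ΔH ≈ −103 kJ

Bonds broken (reactants):
  C-H: 4 × 407 = 1628
  C=C: 1 × 632 = 632
  H-H: 1 × 420 = 420
  Σ(broken) = 2680 kJ
Bonds formed (products):
  C-C: 1 × 341 = 341
  C-H: 6 × 407 = 2442
  Σ(formed) = 2783 kJ
ΔH = Σ(broken) − Σ(formed) = 2680 − 2783 = −103 kJ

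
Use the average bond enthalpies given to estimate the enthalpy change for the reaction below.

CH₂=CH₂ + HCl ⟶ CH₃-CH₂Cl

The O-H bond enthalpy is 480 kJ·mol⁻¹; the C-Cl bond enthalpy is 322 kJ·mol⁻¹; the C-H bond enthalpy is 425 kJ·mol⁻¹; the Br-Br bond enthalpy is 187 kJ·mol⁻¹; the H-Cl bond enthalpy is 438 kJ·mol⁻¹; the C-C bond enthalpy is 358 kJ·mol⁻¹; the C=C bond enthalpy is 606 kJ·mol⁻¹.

Bonds broken (reactants):
  C-H: 4 × 425 = 1700
  C=C: 1 × 606 = 606
  H-Cl: 1 × 438 = 438
  Σ(broken) = 2744 kJ
Bonds formed (products):
  C-C: 1 × 358 = 358
  C-Cl: 1 × 322 = 322
  C-H: 5 × 425 = 2125
  Σ(formed) = 2805 kJ
ΔH = Σ(broken) − Σ(formed) = 2744 − 2805 = −61 kJ

ΔH ≈ −61 kJ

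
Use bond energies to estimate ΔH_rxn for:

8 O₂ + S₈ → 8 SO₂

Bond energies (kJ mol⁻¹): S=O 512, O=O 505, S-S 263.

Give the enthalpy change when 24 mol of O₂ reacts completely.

ΔH = −6144 kJ

Bonds broken (reactants):
  O=O: 8 × 505 = 4040
  S-S: 8 × 263 = 2104
  Σ(broken) = 6144 kJ
Bonds formed (products):
  S=O: 16 × 512 = 8192
  Σ(formed) = 8192 kJ
ΔH = Σ(broken) − Σ(formed) = 6144 − 8192 = −2048 kJ
For 3× the reaction as written: 3 × (−2048) = −6144 kJ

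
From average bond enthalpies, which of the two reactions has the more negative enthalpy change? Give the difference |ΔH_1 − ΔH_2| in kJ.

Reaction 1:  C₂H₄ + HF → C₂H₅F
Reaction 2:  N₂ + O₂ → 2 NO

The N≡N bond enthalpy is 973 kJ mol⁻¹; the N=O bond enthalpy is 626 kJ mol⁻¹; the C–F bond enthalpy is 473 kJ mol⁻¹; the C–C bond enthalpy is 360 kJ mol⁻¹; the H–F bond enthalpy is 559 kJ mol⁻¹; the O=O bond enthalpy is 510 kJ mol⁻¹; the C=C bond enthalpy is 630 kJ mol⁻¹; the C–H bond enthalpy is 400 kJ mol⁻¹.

Reaction 1:
  Bonds broken (reactants):
    C–H: 4 × 400 = 1600
    C=C: 1 × 630 = 630
    H–F: 1 × 559 = 559
    Σ(broken) = 2789 kJ
  Bonds formed (products):
    C–C: 1 × 360 = 360
    C–F: 1 × 473 = 473
    C–H: 5 × 400 = 2000
    Σ(formed) = 2833 kJ
  ΔH_1 = 2789 − 2833 = −44 kJ
Reaction 2:
  Bonds broken (reactants):
    N≡N: 1 × 973 = 973
    O=O: 1 × 510 = 510
    Σ(broken) = 1483 kJ
  Bonds formed (products):
    N=O: 2 × 626 = 1252
    Σ(formed) = 1252 kJ
  ΔH_2 = 1483 − 1252 = +231 kJ
ΔH_1 − ΔH_2 = −275 kJ, so reaction 1 has the more negative ΔH; |ΔH_1 − ΔH_2| = 275 kJ.

Reaction 1, by 275 kJ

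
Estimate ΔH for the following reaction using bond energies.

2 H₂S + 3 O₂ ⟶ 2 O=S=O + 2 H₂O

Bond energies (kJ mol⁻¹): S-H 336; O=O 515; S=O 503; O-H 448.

ΔH ≈ −915 kJ

Bonds broken (reactants):
  O=O: 3 × 515 = 1545
  S-H: 4 × 336 = 1344
  Σ(broken) = 2889 kJ
Bonds formed (products):
  O-H: 4 × 448 = 1792
  S=O: 4 × 503 = 2012
  Σ(formed) = 3804 kJ
ΔH = Σ(broken) − Σ(formed) = 2889 − 3804 = −915 kJ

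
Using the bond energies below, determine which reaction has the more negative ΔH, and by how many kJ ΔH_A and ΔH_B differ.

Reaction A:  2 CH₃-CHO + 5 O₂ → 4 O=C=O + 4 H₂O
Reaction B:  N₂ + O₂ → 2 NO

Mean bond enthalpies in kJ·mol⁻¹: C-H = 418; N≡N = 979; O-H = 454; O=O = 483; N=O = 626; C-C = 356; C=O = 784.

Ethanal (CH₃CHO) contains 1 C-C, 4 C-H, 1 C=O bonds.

Reaction A, by 2075 kJ

Reaction A:
  Bonds broken (reactants):
    C-C: 2 × 356 = 712
    C-H: 8 × 418 = 3344
    C=O: 2 × 784 = 1568
    O=O: 5 × 483 = 2415
    Σ(broken) = 8039 kJ
  Bonds formed (products):
    C=O: 8 × 784 = 6272
    O-H: 8 × 454 = 3632
    Σ(formed) = 9904 kJ
  ΔH_A = 8039 − 9904 = −1865 kJ
Reaction B:
  Bonds broken (reactants):
    N≡N: 1 × 979 = 979
    O=O: 1 × 483 = 483
    Σ(broken) = 1462 kJ
  Bonds formed (products):
    N=O: 2 × 626 = 1252
    Σ(formed) = 1252 kJ
  ΔH_B = 1462 − 1252 = +210 kJ
ΔH_A − ΔH_B = −2075 kJ, so reaction A has the more negative ΔH; |ΔH_A − ΔH_B| = 2075 kJ.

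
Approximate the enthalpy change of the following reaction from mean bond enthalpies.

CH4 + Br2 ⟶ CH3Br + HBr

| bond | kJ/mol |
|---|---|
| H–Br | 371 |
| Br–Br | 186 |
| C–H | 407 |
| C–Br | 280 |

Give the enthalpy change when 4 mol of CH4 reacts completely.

Bonds broken (reactants):
  Br–Br: 1 × 186 = 186
  C–H: 4 × 407 = 1628
  Σ(broken) = 1814 kJ
Bonds formed (products):
  C–Br: 1 × 280 = 280
  C–H: 3 × 407 = 1221
  H–Br: 1 × 371 = 371
  Σ(formed) = 1872 kJ
ΔH = Σ(broken) − Σ(formed) = 1814 − 1872 = −58 kJ
For 4× the reaction as written: 4 × (−58) = −232 kJ

ΔH = −232 kJ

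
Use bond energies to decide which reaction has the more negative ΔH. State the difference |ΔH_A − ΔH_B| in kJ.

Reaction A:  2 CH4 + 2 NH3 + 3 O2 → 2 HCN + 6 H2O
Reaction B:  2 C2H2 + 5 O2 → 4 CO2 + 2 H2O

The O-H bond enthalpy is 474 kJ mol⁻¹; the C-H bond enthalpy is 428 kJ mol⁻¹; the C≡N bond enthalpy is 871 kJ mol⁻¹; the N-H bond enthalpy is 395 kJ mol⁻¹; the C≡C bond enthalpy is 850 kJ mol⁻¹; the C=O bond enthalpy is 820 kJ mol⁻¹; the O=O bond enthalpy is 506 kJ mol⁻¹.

Reaction B, by 1540 kJ

Reaction A:
  Bonds broken (reactants):
    C-H: 8 × 428 = 3424
    N-H: 6 × 395 = 2370
    O=O: 3 × 506 = 1518
    Σ(broken) = 7312 kJ
  Bonds formed (products):
    C≡N: 2 × 871 = 1742
    C-H: 2 × 428 = 856
    O-H: 12 × 474 = 5688
    Σ(formed) = 8286 kJ
  ΔH_A = 7312 − 8286 = −974 kJ
Reaction B:
  Bonds broken (reactants):
    C≡C: 2 × 850 = 1700
    C-H: 4 × 428 = 1712
    O=O: 5 × 506 = 2530
    Σ(broken) = 5942 kJ
  Bonds formed (products):
    C=O: 8 × 820 = 6560
    O-H: 4 × 474 = 1896
    Σ(formed) = 8456 kJ
  ΔH_B = 5942 − 8456 = −2514 kJ
ΔH_A − ΔH_B = +1540 kJ, so reaction B has the more negative ΔH; |ΔH_A − ΔH_B| = 1540 kJ.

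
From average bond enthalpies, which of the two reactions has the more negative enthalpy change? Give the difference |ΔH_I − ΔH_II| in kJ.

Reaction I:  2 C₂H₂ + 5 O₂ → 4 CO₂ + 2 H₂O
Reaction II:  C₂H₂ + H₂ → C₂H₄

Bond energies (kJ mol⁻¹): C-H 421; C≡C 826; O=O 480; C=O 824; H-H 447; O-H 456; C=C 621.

Reaction I:
  Bonds broken (reactants):
    C≡C: 2 × 826 = 1652
    C-H: 4 × 421 = 1684
    O=O: 5 × 480 = 2400
    Σ(broken) = 5736 kJ
  Bonds formed (products):
    C=O: 8 × 824 = 6592
    O-H: 4 × 456 = 1824
    Σ(formed) = 8416 kJ
  ΔH_I = 5736 − 8416 = −2680 kJ
Reaction II:
  Bonds broken (reactants):
    C≡C: 1 × 826 = 826
    C-H: 2 × 421 = 842
    H-H: 1 × 447 = 447
    Σ(broken) = 2115 kJ
  Bonds formed (products):
    C-H: 4 × 421 = 1684
    C=C: 1 × 621 = 621
    Σ(formed) = 2305 kJ
  ΔH_II = 2115 − 2305 = −190 kJ
ΔH_I − ΔH_II = −2490 kJ, so reaction I has the more negative ΔH; |ΔH_I − ΔH_II| = 2490 kJ.

Reaction I, by 2490 kJ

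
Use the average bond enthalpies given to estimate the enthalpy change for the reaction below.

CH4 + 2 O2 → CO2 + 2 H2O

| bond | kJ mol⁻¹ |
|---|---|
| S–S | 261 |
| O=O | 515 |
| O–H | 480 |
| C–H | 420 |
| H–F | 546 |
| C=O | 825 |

Bonds broken (reactants):
  C–H: 4 × 420 = 1680
  O=O: 2 × 515 = 1030
  Σ(broken) = 2710 kJ
Bonds formed (products):
  C=O: 2 × 825 = 1650
  O–H: 4 × 480 = 1920
  Σ(formed) = 3570 kJ
ΔH = Σ(broken) − Σ(formed) = 2710 − 3570 = −860 kJ

ΔH ≈ −860 kJ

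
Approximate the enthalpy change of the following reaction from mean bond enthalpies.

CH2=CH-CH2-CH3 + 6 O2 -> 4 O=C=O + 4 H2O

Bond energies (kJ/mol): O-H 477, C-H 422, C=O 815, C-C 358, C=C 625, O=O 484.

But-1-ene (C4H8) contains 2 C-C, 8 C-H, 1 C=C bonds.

ΔH ≈ −2715 kJ

Bonds broken (reactants):
  C-C: 2 × 358 = 716
  C-H: 8 × 422 = 3376
  C=C: 1 × 625 = 625
  O=O: 6 × 484 = 2904
  Σ(broken) = 7621 kJ
Bonds formed (products):
  C=O: 8 × 815 = 6520
  O-H: 8 × 477 = 3816
  Σ(formed) = 10336 kJ
ΔH = Σ(broken) − Σ(formed) = 7621 − 10336 = −2715 kJ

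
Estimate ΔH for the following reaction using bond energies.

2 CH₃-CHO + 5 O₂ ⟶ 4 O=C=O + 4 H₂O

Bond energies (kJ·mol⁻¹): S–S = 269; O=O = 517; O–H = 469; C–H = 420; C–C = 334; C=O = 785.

ΔH ≈ −1849 kJ

Bonds broken (reactants):
  C–C: 2 × 334 = 668
  C–H: 8 × 420 = 3360
  C=O: 2 × 785 = 1570
  O=O: 5 × 517 = 2585
  Σ(broken) = 8183 kJ
Bonds formed (products):
  C=O: 8 × 785 = 6280
  O–H: 8 × 469 = 3752
  Σ(formed) = 10032 kJ
ΔH = Σ(broken) − Σ(formed) = 8183 − 10032 = −1849 kJ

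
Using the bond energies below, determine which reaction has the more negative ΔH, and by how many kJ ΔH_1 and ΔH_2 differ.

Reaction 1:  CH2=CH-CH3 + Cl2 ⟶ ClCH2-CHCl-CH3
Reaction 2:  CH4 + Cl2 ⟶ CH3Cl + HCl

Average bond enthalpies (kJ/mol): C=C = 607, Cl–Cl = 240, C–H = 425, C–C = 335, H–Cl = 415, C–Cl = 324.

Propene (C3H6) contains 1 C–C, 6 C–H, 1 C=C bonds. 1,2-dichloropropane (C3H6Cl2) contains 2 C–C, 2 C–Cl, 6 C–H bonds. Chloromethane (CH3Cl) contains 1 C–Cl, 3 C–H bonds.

Reaction 1, by 62 kJ

Reaction 1:
  Bonds broken (reactants):
    C–C: 1 × 335 = 335
    C–H: 6 × 425 = 2550
    C=C: 1 × 607 = 607
    Cl–Cl: 1 × 240 = 240
    Σ(broken) = 3732 kJ
  Bonds formed (products):
    C–C: 2 × 335 = 670
    C–Cl: 2 × 324 = 648
    C–H: 6 × 425 = 2550
    Σ(formed) = 3868 kJ
  ΔH_1 = 3732 − 3868 = −136 kJ
Reaction 2:
  Bonds broken (reactants):
    C–H: 4 × 425 = 1700
    Cl–Cl: 1 × 240 = 240
    Σ(broken) = 1940 kJ
  Bonds formed (products):
    C–Cl: 1 × 324 = 324
    C–H: 3 × 425 = 1275
    H–Cl: 1 × 415 = 415
    Σ(formed) = 2014 kJ
  ΔH_2 = 1940 − 2014 = −74 kJ
ΔH_1 − ΔH_2 = −62 kJ, so reaction 1 has the more negative ΔH; |ΔH_1 − ΔH_2| = 62 kJ.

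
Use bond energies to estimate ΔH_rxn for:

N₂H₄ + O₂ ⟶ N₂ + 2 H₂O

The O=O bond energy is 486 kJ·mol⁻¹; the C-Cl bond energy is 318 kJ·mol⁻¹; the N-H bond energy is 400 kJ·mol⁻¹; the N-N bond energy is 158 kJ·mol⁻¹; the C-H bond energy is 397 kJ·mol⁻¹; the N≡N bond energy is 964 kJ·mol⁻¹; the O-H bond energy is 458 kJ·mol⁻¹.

ΔH ≈ −552 kJ

Bonds broken (reactants):
  N-H: 4 × 400 = 1600
  N-N: 1 × 158 = 158
  O=O: 1 × 486 = 486
  Σ(broken) = 2244 kJ
Bonds formed (products):
  N≡N: 1 × 964 = 964
  O-H: 4 × 458 = 1832
  Σ(formed) = 2796 kJ
ΔH = Σ(broken) − Σ(formed) = 2244 − 2796 = −552 kJ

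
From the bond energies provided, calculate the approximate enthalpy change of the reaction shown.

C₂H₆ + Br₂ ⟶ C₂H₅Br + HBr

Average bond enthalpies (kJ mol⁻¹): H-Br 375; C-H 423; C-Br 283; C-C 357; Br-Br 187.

Bonds broken (reactants):
  Br-Br: 1 × 187 = 187
  C-C: 1 × 357 = 357
  C-H: 6 × 423 = 2538
  Σ(broken) = 3082 kJ
Bonds formed (products):
  C-Br: 1 × 283 = 283
  C-C: 1 × 357 = 357
  C-H: 5 × 423 = 2115
  H-Br: 1 × 375 = 375
  Σ(formed) = 3130 kJ
ΔH = Σ(broken) − Σ(formed) = 3082 − 3130 = −48 kJ

ΔH ≈ −48 kJ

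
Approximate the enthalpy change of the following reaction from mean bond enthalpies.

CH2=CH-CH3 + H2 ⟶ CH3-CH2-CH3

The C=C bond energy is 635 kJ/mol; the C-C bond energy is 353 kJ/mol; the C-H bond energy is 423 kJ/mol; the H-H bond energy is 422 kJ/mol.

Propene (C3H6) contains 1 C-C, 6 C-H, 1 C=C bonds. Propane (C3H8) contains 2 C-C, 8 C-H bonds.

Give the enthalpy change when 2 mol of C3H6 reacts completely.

ΔH = −284 kJ

Bonds broken (reactants):
  C-C: 1 × 353 = 353
  C-H: 6 × 423 = 2538
  C=C: 1 × 635 = 635
  H-H: 1 × 422 = 422
  Σ(broken) = 3948 kJ
Bonds formed (products):
  C-C: 2 × 353 = 706
  C-H: 8 × 423 = 3384
  Σ(formed) = 4090 kJ
ΔH = Σ(broken) − Σ(formed) = 3948 − 4090 = −142 kJ
For 2× the reaction as written: 2 × (−142) = −284 kJ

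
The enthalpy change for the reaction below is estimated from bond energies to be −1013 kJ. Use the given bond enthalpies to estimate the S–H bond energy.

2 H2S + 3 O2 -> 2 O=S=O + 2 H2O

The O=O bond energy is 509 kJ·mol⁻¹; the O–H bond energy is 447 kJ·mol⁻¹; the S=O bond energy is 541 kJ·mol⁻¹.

D(S–H) ≈ 353 kJ/mol

Let D be the S–H bond energy.
Σ(broken) = 3×509 + 4×D = 1527 + 4D
Σ(formed) = 4×447 + 4×541 = 3952
ΔH = Σ(broken) − Σ(formed) = (1527 + 4D) − (3952) = −2425 + 4D
Setting this equal to −1013 kJ gives 4D = 1412, so D = 353 kJ/mol.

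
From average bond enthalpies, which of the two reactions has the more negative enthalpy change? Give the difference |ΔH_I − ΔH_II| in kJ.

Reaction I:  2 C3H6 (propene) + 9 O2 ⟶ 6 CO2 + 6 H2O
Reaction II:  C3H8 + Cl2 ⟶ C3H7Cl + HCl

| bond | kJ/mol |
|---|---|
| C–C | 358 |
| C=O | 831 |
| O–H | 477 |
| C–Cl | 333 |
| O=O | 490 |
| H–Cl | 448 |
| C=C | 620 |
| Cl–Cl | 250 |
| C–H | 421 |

Reaction I:
  Bonds broken (reactants):
    C–C: 2 × 358 = 716
    C–H: 12 × 421 = 5052
    C=C: 2 × 620 = 1240
    O=O: 9 × 490 = 4410
    Σ(broken) = 11418 kJ
  Bonds formed (products):
    C=O: 12 × 831 = 9972
    O–H: 12 × 477 = 5724
    Σ(formed) = 15696 kJ
  ΔH_I = 11418 − 15696 = −4278 kJ
Reaction II:
  Bonds broken (reactants):
    C–C: 2 × 358 = 716
    C–H: 8 × 421 = 3368
    Cl–Cl: 1 × 250 = 250
    Σ(broken) = 4334 kJ
  Bonds formed (products):
    C–C: 2 × 358 = 716
    C–Cl: 1 × 333 = 333
    C–H: 7 × 421 = 2947
    H–Cl: 1 × 448 = 448
    Σ(formed) = 4444 kJ
  ΔH_II = 4334 − 4444 = −110 kJ
ΔH_I − ΔH_II = −4168 kJ, so reaction I has the more negative ΔH; |ΔH_I − ΔH_II| = 4168 kJ.

Reaction I, by 4168 kJ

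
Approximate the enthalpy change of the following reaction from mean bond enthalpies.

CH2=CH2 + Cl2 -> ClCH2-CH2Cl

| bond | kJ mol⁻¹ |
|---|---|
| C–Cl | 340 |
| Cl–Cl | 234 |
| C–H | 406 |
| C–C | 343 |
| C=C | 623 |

Bonds broken (reactants):
  C–H: 4 × 406 = 1624
  C=C: 1 × 623 = 623
  Cl–Cl: 1 × 234 = 234
  Σ(broken) = 2481 kJ
Bonds formed (products):
  C–C: 1 × 343 = 343
  C–Cl: 2 × 340 = 680
  C–H: 4 × 406 = 1624
  Σ(formed) = 2647 kJ
ΔH = Σ(broken) − Σ(formed) = 2481 − 2647 = −166 kJ

ΔH ≈ −166 kJ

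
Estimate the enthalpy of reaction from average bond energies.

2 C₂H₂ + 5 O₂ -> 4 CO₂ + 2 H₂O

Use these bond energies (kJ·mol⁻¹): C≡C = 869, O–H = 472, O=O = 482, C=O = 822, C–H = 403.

ΔH ≈ −2704 kJ

Bonds broken (reactants):
  C≡C: 2 × 869 = 1738
  C–H: 4 × 403 = 1612
  O=O: 5 × 482 = 2410
  Σ(broken) = 5760 kJ
Bonds formed (products):
  C=O: 8 × 822 = 6576
  O–H: 4 × 472 = 1888
  Σ(formed) = 8464 kJ
ΔH = Σ(broken) − Σ(formed) = 5760 − 8464 = −2704 kJ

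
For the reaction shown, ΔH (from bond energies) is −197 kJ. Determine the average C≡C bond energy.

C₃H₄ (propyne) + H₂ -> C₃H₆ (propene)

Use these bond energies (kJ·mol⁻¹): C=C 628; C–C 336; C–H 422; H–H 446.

D(C≡C) ≈ 829 kJ/mol

Let D be the C≡C bond energy.
Σ(broken) = 1×D + 1×336 + 4×422 + 1×446 = 2470 + D
Σ(formed) = 1×336 + 6×422 + 1×628 = 3496
ΔH = Σ(broken) − Σ(formed) = (2470 + D) − (3496) = −1026 + D
Setting this equal to −197 kJ gives D = 829 kJ/mol.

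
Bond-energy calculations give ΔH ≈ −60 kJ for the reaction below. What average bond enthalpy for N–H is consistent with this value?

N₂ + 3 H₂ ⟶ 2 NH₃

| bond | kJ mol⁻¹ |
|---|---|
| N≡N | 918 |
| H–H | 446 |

Let D be the N–H bond energy.
Σ(broken) = 3×446 + 1×918 = 2256
Σ(formed) = 6×D = 6D
ΔH = Σ(broken) − Σ(formed) = (2256) − (6D) = +2256 − 6D
Setting this equal to −60 kJ gives 6D = 2316, so D = 386 kJ/mol.

D(N–H) ≈ 386 kJ/mol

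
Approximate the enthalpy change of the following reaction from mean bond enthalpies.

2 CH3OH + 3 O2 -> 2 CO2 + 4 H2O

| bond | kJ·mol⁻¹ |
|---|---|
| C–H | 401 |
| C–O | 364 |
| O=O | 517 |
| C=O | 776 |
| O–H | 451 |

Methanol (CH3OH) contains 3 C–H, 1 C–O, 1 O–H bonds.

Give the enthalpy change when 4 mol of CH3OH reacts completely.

Bonds broken (reactants):
  C–H: 6 × 401 = 2406
  C–O: 2 × 364 = 728
  O–H: 2 × 451 = 902
  O=O: 3 × 517 = 1551
  Σ(broken) = 5587 kJ
Bonds formed (products):
  C=O: 4 × 776 = 3104
  O–H: 8 × 451 = 3608
  Σ(formed) = 6712 kJ
ΔH = Σ(broken) − Σ(formed) = 5587 − 6712 = −1125 kJ
For 2× the reaction as written: 2 × (−1125) = −2250 kJ

ΔH = −2250 kJ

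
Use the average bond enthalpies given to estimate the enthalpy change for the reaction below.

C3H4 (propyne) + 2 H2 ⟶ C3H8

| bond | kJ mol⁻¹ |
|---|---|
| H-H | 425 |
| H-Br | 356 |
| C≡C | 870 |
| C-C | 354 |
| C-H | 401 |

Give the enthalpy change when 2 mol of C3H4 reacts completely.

Bonds broken (reactants):
  C≡C: 1 × 870 = 870
  C-C: 1 × 354 = 354
  C-H: 4 × 401 = 1604
  H-H: 2 × 425 = 850
  Σ(broken) = 3678 kJ
Bonds formed (products):
  C-C: 2 × 354 = 708
  C-H: 8 × 401 = 3208
  Σ(formed) = 3916 kJ
ΔH = Σ(broken) − Σ(formed) = 3678 − 3916 = −238 kJ
For 2× the reaction as written: 2 × (−238) = −476 kJ

ΔH = −476 kJ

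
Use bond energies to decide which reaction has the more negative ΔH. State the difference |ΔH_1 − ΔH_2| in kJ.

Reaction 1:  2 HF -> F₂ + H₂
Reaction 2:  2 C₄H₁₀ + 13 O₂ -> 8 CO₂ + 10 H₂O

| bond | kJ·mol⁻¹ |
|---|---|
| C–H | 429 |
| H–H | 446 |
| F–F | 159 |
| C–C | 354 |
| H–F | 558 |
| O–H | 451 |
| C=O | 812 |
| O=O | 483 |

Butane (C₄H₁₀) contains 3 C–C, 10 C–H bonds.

Reaction 2, by 5540 kJ

Reaction 1:
  Bonds broken (reactants):
    H–F: 2 × 558 = 1116
    Σ(broken) = 1116 kJ
  Bonds formed (products):
    F–F: 1 × 159 = 159
    H–H: 1 × 446 = 446
    Σ(formed) = 605 kJ
  ΔH_1 = 1116 − 605 = +511 kJ
Reaction 2:
  Bonds broken (reactants):
    C–C: 6 × 354 = 2124
    C–H: 20 × 429 = 8580
    O=O: 13 × 483 = 6279
    Σ(broken) = 16983 kJ
  Bonds formed (products):
    C=O: 16 × 812 = 12992
    O–H: 20 × 451 = 9020
    Σ(formed) = 22012 kJ
  ΔH_2 = 16983 − 22012 = −5029 kJ
ΔH_1 − ΔH_2 = +5540 kJ, so reaction 2 has the more negative ΔH; |ΔH_1 − ΔH_2| = 5540 kJ.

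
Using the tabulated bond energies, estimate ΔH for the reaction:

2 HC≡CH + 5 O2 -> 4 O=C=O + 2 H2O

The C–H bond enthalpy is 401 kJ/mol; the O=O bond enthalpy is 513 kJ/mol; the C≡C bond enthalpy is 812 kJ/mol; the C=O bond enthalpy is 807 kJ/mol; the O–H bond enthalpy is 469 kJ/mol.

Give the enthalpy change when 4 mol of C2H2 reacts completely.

ΔH = −5078 kJ

Bonds broken (reactants):
  C≡C: 2 × 812 = 1624
  C–H: 4 × 401 = 1604
  O=O: 5 × 513 = 2565
  Σ(broken) = 5793 kJ
Bonds formed (products):
  C=O: 8 × 807 = 6456
  O–H: 4 × 469 = 1876
  Σ(formed) = 8332 kJ
ΔH = Σ(broken) − Σ(formed) = 5793 − 8332 = −2539 kJ
For 2× the reaction as written: 2 × (−2539) = −5078 kJ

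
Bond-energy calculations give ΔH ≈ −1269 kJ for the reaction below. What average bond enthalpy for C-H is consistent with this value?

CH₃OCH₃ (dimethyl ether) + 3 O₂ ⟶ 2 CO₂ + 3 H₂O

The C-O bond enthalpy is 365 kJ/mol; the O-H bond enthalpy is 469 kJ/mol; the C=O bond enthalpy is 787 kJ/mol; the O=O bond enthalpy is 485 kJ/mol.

D(C-H) ≈ 418 kJ/mol

Let D be the C-H bond energy.
Σ(broken) = 6×D + 2×365 + 3×485 = 2185 + 6D
Σ(formed) = 4×787 + 6×469 = 5962
ΔH = Σ(broken) − Σ(formed) = (2185 + 6D) − (5962) = −3777 + 6D
Setting this equal to −1269 kJ gives 6D = 2508, so D = 418 kJ/mol.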